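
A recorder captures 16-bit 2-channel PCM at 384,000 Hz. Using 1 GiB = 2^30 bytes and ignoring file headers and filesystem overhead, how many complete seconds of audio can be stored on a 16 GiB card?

Uncompressed byte rate = 384,000 × 2 × 2 = 1,536,000 bytes/s.
Capacity = 16 × 1,073,741,824 = 17,179,869,184 bytes.
17,179,869,184 / 1,536,000 ≈ 11184.81 s → 11,184 seconds.

11,184 seconds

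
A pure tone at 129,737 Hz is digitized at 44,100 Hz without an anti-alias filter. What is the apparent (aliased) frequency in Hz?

2,563 Hz

Nyquist = 44,100/2 = 22,050 Hz; 129,737 Hz exceeds it.
Alias = |129,737 − 3×44,100| = |129,737 − 132,300| = 2,563 Hz.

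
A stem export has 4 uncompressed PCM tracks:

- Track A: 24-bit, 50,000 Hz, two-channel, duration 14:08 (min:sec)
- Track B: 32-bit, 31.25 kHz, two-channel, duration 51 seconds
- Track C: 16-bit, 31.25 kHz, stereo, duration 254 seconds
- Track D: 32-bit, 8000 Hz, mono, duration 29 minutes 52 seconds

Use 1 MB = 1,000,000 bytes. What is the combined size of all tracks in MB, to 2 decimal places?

356.24 MB

Track A: 14:08 (min:sec) = 848 s; 50,000 × 848 × 3 × 2 = 254,400,000 bytes.
Track B: 31,250 × 51 × 4 × 2 = 12,750,000 bytes.
Track C: 31,250 × 254 × 2 × 2 = 31,750,000 bytes.
Track D: 29 minutes 52 seconds = 1,792 s; 8,000 × 1,792 × 4 × 1 = 57,344,000 bytes.
Total = 356,244,000 bytes = 356.24 MB.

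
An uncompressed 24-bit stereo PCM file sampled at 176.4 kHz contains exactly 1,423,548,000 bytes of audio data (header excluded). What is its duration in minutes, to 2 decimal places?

22.42 minutes

Byte rate = 176,400 × 3 × 2 = 1,058,400 bytes/s.
Duration = 1,423,548,000 / 1,058,400 = 1,345 s.
1,345 s / 60 = 22.42 minutes.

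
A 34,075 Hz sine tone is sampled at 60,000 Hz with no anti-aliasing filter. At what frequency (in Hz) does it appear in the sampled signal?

25,925 Hz

Nyquist = 60,000/2 = 30,000 Hz; 34,075 Hz exceeds it.
Alias = |34,075 − 1×60,000| = |34,075 − 60,000| = 25,925 Hz.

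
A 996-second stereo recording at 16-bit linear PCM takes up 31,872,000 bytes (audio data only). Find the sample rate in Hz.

Bytes = sample_rate × seconds × bytes_per_sample × channels.
sample_rate = 31,872,000 / (996 × 2 × 2) = 31,872,000 / 3,984 = 8,000 Hz.

8,000 Hz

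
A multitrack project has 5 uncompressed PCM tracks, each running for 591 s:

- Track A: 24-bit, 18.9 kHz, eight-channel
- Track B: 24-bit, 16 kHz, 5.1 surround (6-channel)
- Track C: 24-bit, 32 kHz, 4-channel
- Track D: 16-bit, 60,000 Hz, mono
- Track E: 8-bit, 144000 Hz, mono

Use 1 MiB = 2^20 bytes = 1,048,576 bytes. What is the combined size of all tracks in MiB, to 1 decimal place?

Track A: 18,900 × 591 × 3 × 8 = 268,077,600 bytes.
Track B: 16,000 × 591 × 3 × 6 = 170,208,000 bytes.
Track C: 32,000 × 591 × 3 × 4 = 226,944,000 bytes.
Track D: 60,000 × 591 × 2 × 1 = 70,920,000 bytes.
Track E: 144,000 × 591 × 1 × 1 = 85,104,000 bytes.
Total = 821,253,600 bytes = 783.2 MiB.

783.2 MiB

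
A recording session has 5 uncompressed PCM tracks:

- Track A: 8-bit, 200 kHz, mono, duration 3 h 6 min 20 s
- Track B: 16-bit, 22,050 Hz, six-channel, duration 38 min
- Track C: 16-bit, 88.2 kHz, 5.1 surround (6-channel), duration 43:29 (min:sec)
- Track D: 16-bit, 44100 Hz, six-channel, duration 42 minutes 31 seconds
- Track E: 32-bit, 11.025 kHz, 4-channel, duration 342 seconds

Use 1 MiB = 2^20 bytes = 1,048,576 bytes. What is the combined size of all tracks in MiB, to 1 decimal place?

Track A: 3 h 6 min 20 s = 11,180 s; 200,000 × 11,180 × 1 × 1 = 2,236,000,000 bytes.
Track B: 38 min = 2,280 s; 22,050 × 2,280 × 2 × 6 = 603,288,000 bytes.
Track C: 43:29 (min:sec) = 2,609 s; 88,200 × 2,609 × 2 × 6 = 2,761,365,600 bytes.
Track D: 42 minutes 31 seconds = 2,551 s; 44,100 × 2,551 × 2 × 6 = 1,349,989,200 bytes.
Track E: 11,025 × 342 × 4 × 4 = 60,328,800 bytes.
Total = 7,010,971,600 bytes = 6686.2 MiB.

6686.2 MiB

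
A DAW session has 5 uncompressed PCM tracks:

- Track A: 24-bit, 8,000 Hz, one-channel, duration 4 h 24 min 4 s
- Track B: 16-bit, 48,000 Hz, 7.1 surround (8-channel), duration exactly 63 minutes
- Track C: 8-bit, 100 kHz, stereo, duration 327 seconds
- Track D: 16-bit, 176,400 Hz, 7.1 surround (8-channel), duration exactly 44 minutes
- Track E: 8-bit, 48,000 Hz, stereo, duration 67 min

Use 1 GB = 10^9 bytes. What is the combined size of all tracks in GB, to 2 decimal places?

Track A: 4 h 24 min 4 s = 15,844 s; 8,000 × 15,844 × 3 × 1 = 380,256,000 bytes.
Track B: exactly 63 minutes = 3,780 s; 48,000 × 3,780 × 2 × 8 = 2,903,040,000 bytes.
Track C: 100,000 × 327 × 1 × 2 = 65,400,000 bytes.
Track D: exactly 44 minutes = 2,640 s; 176,400 × 2,640 × 2 × 8 = 7,451,136,000 bytes.
Track E: 67 min = 4,020 s; 48,000 × 4,020 × 1 × 2 = 385,920,000 bytes.
Total = 11,185,752,000 bytes = 11.19 GB.

11.19 GB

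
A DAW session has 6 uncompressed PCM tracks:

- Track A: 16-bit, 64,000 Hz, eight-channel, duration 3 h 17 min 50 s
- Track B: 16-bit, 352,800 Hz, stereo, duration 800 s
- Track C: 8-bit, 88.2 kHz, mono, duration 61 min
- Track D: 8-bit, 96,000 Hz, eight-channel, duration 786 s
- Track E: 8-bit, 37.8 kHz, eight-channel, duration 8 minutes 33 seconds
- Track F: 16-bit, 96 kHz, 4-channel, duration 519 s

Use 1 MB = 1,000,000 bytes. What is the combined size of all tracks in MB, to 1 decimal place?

Track A: 3 h 17 min 50 s = 11,870 s; 64,000 × 11,870 × 2 × 8 = 12,154,880,000 bytes.
Track B: 352,800 × 800 × 2 × 2 = 1,128,960,000 bytes.
Track C: 61 min = 3,660 s; 88,200 × 3,660 × 1 × 1 = 322,812,000 bytes.
Track D: 96,000 × 786 × 1 × 8 = 603,648,000 bytes.
Track E: 8 minutes 33 seconds = 513 s; 37,800 × 513 × 1 × 8 = 155,131,200 bytes.
Track F: 96,000 × 519 × 2 × 4 = 398,592,000 bytes.
Total = 14,764,023,200 bytes = 14764.0 MB.

14764.0 MB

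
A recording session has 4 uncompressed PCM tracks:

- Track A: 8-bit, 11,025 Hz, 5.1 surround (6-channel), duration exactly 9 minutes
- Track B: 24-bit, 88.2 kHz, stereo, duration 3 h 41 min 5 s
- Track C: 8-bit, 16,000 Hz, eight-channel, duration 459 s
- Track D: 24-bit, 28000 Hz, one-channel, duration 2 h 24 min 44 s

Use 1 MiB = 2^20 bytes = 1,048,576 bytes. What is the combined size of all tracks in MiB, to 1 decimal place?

7480.4 MiB

Track A: exactly 9 minutes = 540 s; 11,025 × 540 × 1 × 6 = 35,721,000 bytes.
Track B: 3 h 41 min 5 s = 13,265 s; 88,200 × 13,265 × 3 × 2 = 7,019,838,000 bytes.
Track C: 16,000 × 459 × 1 × 8 = 58,752,000 bytes.
Track D: 2 h 24 min 44 s = 8,684 s; 28,000 × 8,684 × 3 × 1 = 729,456,000 bytes.
Total = 7,843,767,000 bytes = 7480.4 MiB.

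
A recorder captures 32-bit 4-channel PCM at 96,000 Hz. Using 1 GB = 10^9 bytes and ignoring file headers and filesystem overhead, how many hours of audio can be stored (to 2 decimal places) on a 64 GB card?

11.57 hours

Uncompressed byte rate = 96,000 × 4 × 4 = 1,536,000 bytes/s.
Capacity = 64 × 1,000,000,000 = 64,000,000,000 bytes.
64,000,000,000 / 1,536,000 ≈ 41666.67 s → 11.57 hours.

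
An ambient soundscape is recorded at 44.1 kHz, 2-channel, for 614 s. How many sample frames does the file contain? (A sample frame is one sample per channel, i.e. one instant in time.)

44,100 samples/s × 614 s = 27,077,400 frames.

27,077,400 sample frames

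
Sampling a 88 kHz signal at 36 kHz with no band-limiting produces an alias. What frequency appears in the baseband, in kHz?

Nyquist = 36,000/2 = 18,000 Hz; 88,000 Hz exceeds it.
Alias = |88,000 − 2×36,000| = |88,000 − 72,000| = 16,000 Hz = 16 kHz.

16 kHz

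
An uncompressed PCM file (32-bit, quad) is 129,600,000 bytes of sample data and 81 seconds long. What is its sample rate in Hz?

Bytes = sample_rate × seconds × bytes_per_sample × channels.
sample_rate = 129,600,000 / (81 × 4 × 4) = 129,600,000 / 1,296 = 100,000 Hz.

100,000 Hz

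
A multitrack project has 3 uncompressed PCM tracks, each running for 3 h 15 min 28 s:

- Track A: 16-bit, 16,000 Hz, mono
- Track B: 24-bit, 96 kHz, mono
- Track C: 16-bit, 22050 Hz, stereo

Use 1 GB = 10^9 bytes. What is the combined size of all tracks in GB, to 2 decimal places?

3 h 15 min 28 s = 11,728 s.
Track A: 16,000 × 11,728 × 2 × 1 = 375,296,000 bytes.
Track B: 96,000 × 11,728 × 3 × 1 = 3,377,664,000 bytes.
Track C: 22,050 × 11,728 × 2 × 2 = 1,034,409,600 bytes.
Total = 4,787,369,600 bytes = 4.79 GB.

4.79 GB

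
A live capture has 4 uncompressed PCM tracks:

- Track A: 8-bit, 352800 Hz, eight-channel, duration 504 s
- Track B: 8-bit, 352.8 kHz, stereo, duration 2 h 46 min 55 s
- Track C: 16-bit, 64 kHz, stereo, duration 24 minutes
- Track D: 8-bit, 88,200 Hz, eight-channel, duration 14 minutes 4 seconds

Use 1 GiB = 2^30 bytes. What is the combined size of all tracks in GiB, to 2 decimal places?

8.80 GiB

Track A: 352,800 × 504 × 1 × 8 = 1,422,489,600 bytes.
Track B: 2 h 46 min 55 s = 10,015 s; 352,800 × 10,015 × 1 × 2 = 7,066,584,000 bytes.
Track C: 24 minutes = 1,440 s; 64,000 × 1,440 × 2 × 2 = 368,640,000 bytes.
Track D: 14 minutes 4 seconds = 844 s; 88,200 × 844 × 1 × 8 = 595,526,400 bytes.
Total = 9,453,240,000 bytes = 8.80 GiB.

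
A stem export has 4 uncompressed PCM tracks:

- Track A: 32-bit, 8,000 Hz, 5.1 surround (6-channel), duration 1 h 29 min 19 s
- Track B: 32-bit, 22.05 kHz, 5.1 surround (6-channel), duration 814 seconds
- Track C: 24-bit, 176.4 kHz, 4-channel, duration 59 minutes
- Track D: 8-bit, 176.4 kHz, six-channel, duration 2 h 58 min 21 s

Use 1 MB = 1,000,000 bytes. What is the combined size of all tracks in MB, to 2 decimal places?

Track A: 1 h 29 min 19 s = 5,359 s; 8,000 × 5,359 × 4 × 6 = 1,028,928,000 bytes.
Track B: 22,050 × 814 × 4 × 6 = 430,768,800 bytes.
Track C: 59 minutes = 3,540 s; 176,400 × 3,540 × 3 × 4 = 7,493,472,000 bytes.
Track D: 2 h 58 min 21 s = 10,701 s; 176,400 × 10,701 × 1 × 6 = 11,325,938,400 bytes.
Total = 20,279,107,200 bytes = 20279.11 MB.

20279.11 MB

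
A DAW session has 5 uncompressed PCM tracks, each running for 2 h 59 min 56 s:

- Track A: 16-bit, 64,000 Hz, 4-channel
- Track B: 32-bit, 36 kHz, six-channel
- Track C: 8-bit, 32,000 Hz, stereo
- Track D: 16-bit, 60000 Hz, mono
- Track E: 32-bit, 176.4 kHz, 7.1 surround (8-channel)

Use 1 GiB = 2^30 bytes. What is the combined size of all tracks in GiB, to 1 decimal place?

72.4 GiB

2 h 59 min 56 s = 10,796 s.
Track A: 64,000 × 10,796 × 2 × 4 = 5,527,552,000 bytes.
Track B: 36,000 × 10,796 × 4 × 6 = 9,327,744,000 bytes.
Track C: 32,000 × 10,796 × 1 × 2 = 690,944,000 bytes.
Track D: 60,000 × 10,796 × 2 × 1 = 1,295,520,000 bytes.
Track E: 176,400 × 10,796 × 4 × 8 = 60,941,260,800 bytes.
Total = 77,783,020,800 bytes = 72.4 GiB.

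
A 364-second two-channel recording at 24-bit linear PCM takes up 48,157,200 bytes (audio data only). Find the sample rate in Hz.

22,050 Hz

Bytes = sample_rate × seconds × bytes_per_sample × channels.
sample_rate = 48,157,200 / (364 × 3 × 2) = 48,157,200 / 2,184 = 22,050 Hz.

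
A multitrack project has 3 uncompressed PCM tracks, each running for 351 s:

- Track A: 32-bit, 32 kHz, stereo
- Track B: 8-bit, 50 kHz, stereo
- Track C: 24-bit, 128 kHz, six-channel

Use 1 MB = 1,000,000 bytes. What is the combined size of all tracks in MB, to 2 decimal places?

Track A: 32,000 × 351 × 4 × 2 = 89,856,000 bytes.
Track B: 50,000 × 351 × 1 × 2 = 35,100,000 bytes.
Track C: 128,000 × 351 × 3 × 6 = 808,704,000 bytes.
Total = 933,660,000 bytes = 933.66 MB.

933.66 MB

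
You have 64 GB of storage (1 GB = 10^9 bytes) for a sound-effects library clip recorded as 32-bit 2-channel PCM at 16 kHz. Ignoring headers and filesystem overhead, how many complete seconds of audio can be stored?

Uncompressed byte rate = 16,000 × 4 × 2 = 128,000 bytes/s.
Capacity = 64 × 1,000,000,000 = 64,000,000,000 bytes.
64,000,000,000 / 128,000 ≈ 500000 s → 500,000 seconds.

500,000 seconds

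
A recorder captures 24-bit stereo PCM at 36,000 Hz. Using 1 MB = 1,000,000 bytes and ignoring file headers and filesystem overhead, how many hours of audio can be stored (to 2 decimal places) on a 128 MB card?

Uncompressed byte rate = 36,000 × 3 × 2 = 216,000 bytes/s.
Capacity = 128 × 1,000,000 = 128,000,000 bytes.
128,000,000 / 216,000 ≈ 592.59 s → 0.16 hours.

0.16 hours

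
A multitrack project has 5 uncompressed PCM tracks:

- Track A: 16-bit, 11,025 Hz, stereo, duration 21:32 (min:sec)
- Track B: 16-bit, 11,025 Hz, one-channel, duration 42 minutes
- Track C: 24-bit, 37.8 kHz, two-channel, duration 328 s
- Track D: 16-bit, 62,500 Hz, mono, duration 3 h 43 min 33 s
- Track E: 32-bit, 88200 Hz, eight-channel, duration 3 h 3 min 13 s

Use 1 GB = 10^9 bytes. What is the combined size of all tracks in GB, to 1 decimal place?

Track A: 21:32 (min:sec) = 1,292 s; 11,025 × 1,292 × 2 × 2 = 56,977,200 bytes.
Track B: 42 minutes = 2,520 s; 11,025 × 2,520 × 2 × 1 = 55,566,000 bytes.
Track C: 37,800 × 328 × 3 × 2 = 74,390,400 bytes.
Track D: 3 h 43 min 33 s = 13,413 s; 62,500 × 13,413 × 2 × 1 = 1,676,625,000 bytes.
Track E: 3 h 3 min 13 s = 10,993 s; 88,200 × 10,993 × 4 × 8 = 31,026,643,200 bytes.
Total = 32,890,201,800 bytes = 32.9 GB.

32.9 GB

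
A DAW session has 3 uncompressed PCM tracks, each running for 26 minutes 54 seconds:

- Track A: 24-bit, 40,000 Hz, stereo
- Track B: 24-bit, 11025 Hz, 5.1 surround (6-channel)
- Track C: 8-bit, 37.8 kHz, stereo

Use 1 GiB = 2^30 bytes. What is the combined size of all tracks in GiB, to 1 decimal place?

26 minutes 54 seconds = 1,614 s.
Track A: 40,000 × 1,614 × 3 × 2 = 387,360,000 bytes.
Track B: 11,025 × 1,614 × 3 × 6 = 320,298,300 bytes.
Track C: 37,800 × 1,614 × 1 × 2 = 122,018,400 bytes.
Total = 829,676,700 bytes = 0.8 GiB.

0.8 GiB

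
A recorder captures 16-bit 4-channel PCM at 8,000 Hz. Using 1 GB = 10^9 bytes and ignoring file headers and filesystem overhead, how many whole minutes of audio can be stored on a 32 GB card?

Uncompressed byte rate = 8,000 × 2 × 4 = 64,000 bytes/s.
Capacity = 32 × 1,000,000,000 = 32,000,000,000 bytes.
32,000,000,000 / 64,000 ≈ 500000 s → 8,333 minutes.

8,333 minutes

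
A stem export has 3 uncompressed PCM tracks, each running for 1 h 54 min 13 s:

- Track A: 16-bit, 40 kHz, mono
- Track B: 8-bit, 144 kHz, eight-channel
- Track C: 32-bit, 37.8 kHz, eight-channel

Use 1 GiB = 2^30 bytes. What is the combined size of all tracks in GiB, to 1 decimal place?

1 h 54 min 13 s = 6,853 s.
Track A: 40,000 × 6,853 × 2 × 1 = 548,240,000 bytes.
Track B: 144,000 × 6,853 × 1 × 8 = 7,894,656,000 bytes.
Track C: 37,800 × 6,853 × 4 × 8 = 8,289,388,800 bytes.
Total = 16,732,284,800 bytes = 15.6 GiB.

15.6 GiB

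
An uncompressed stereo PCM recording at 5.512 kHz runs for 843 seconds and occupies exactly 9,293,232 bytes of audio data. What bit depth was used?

8 bits

Bytes per sample = 9,293,232 / (5,512 × 843 × 2) = 9,293,232 / 9,293,232 = 1.
Bit depth = 1 × 8 = 8 bits.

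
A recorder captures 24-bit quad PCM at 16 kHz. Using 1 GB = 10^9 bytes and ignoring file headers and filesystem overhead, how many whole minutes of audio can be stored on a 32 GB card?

Uncompressed byte rate = 16,000 × 3 × 4 = 192,000 bytes/s.
Capacity = 32 × 1,000,000,000 = 32,000,000,000 bytes.
32,000,000,000 / 192,000 ≈ 166666.67 s → 2,777 minutes.

2,777 minutes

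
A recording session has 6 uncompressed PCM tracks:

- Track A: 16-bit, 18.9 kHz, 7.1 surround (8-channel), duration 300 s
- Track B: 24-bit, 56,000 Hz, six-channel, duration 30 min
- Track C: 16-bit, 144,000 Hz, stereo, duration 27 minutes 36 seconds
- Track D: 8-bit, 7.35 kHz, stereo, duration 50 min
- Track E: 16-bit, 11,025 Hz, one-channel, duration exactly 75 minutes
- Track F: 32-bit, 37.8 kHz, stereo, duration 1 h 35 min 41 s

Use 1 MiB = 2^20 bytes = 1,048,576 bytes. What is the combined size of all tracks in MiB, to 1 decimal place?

Track A: 18,900 × 300 × 2 × 8 = 90,720,000 bytes.
Track B: 30 min = 1,800 s; 56,000 × 1,800 × 3 × 6 = 1,814,400,000 bytes.
Track C: 27 minutes 36 seconds = 1,656 s; 144,000 × 1,656 × 2 × 2 = 953,856,000 bytes.
Track D: 50 min = 3,000 s; 7,350 × 3,000 × 1 × 2 = 44,100,000 bytes.
Track E: exactly 75 minutes = 4,500 s; 11,025 × 4,500 × 2 × 1 = 99,225,000 bytes.
Track F: 1 h 35 min 41 s = 5,741 s; 37,800 × 5,741 × 4 × 2 = 1,736,078,400 bytes.
Total = 4,738,379,400 bytes = 4518.9 MiB.

4518.9 MiB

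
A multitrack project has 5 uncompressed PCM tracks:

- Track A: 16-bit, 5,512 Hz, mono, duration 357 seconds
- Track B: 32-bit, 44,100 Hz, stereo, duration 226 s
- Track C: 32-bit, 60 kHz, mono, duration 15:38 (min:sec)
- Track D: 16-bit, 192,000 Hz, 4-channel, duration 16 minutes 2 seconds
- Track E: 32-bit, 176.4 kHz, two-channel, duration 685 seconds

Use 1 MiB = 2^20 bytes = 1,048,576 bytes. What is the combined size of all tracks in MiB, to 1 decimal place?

2625.6 MiB

Track A: 5,512 × 357 × 2 × 1 = 3,935,568 bytes.
Track B: 44,100 × 226 × 4 × 2 = 79,732,800 bytes.
Track C: 15:38 (min:sec) = 938 s; 60,000 × 938 × 4 × 1 = 225,120,000 bytes.
Track D: 16 minutes 2 seconds = 962 s; 192,000 × 962 × 2 × 4 = 1,477,632,000 bytes.
Track E: 176,400 × 685 × 4 × 2 = 966,672,000 bytes.
Total = 2,753,092,368 bytes = 2625.6 MiB.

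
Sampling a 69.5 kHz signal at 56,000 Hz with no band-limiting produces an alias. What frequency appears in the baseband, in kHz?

13.5 kHz

Nyquist = 56,000/2 = 28,000 Hz; 69,500 Hz exceeds it.
Alias = |69,500 − 1×56,000| = |69,500 − 56,000| = 13,500 Hz = 13.5 kHz.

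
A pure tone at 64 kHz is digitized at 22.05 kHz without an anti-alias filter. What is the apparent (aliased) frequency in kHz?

Nyquist = 22,050/2 = 11,025 Hz; 64,000 Hz exceeds it.
Alias = |64,000 − 3×22,050| = |64,000 − 66,150| = 2,150 Hz = 2.15 kHz.

2.15 kHz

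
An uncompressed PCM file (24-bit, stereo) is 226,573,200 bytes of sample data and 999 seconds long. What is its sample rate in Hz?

37,800 Hz

Bytes = sample_rate × seconds × bytes_per_sample × channels.
sample_rate = 226,573,200 / (999 × 3 × 2) = 226,573,200 / 5,994 = 37,800 Hz.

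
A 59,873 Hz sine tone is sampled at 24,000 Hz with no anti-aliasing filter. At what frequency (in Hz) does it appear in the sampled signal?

Nyquist = 24,000/2 = 12,000 Hz; 59,873 Hz exceeds it.
Alias = |59,873 − 2×24,000| = |59,873 − 48,000| = 11,873 Hz.

11,873 Hz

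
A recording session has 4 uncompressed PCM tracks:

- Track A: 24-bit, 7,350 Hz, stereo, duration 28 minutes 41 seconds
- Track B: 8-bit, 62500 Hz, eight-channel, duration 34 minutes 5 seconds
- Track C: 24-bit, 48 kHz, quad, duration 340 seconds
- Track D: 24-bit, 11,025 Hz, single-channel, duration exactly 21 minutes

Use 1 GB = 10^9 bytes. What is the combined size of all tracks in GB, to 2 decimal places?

Track A: 28 minutes 41 seconds = 1,721 s; 7,350 × 1,721 × 3 × 2 = 75,896,100 bytes.
Track B: 34 minutes 5 seconds = 2,045 s; 62,500 × 2,045 × 1 × 8 = 1,022,500,000 bytes.
Track C: 48,000 × 340 × 3 × 4 = 195,840,000 bytes.
Track D: exactly 21 minutes = 1,260 s; 11,025 × 1,260 × 3 × 1 = 41,674,500 bytes.
Total = 1,335,910,600 bytes = 1.34 GB.

1.34 GB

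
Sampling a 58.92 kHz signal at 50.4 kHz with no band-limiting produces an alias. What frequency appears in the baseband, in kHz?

8.52 kHz

Nyquist = 50,400/2 = 25,200 Hz; 58,920 Hz exceeds it.
Alias = |58,920 − 1×50,400| = |58,920 − 50,400| = 8,520 Hz = 8.52 kHz.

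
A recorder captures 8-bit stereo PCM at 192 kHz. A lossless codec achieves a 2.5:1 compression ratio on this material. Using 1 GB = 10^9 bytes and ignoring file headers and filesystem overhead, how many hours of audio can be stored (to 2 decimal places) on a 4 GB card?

7.23 hours

Uncompressed byte rate = 192,000 × 1 × 2 = 384,000 bytes/s.
After 2.5:1 compression, effective rate ≈ 153600 bytes/s.
Capacity = 4 × 1,000,000,000 = 4,000,000,000 bytes.
4,000,000,000 / effective rate ≈ 26041.67 s → 7.23 hours.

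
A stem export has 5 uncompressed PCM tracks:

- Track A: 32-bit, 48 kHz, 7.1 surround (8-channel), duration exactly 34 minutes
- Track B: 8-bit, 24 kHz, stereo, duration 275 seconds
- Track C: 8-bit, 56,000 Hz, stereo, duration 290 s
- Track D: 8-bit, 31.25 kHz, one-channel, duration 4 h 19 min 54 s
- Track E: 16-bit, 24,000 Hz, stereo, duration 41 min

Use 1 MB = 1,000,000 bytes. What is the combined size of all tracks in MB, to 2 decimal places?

3902.59 MB

Track A: exactly 34 minutes = 2,040 s; 48,000 × 2,040 × 4 × 8 = 3,133,440,000 bytes.
Track B: 24,000 × 275 × 1 × 2 = 13,200,000 bytes.
Track C: 56,000 × 290 × 1 × 2 = 32,480,000 bytes.
Track D: 4 h 19 min 54 s = 15,594 s; 31,250 × 15,594 × 1 × 1 = 487,312,500 bytes.
Track E: 41 min = 2,460 s; 24,000 × 2,460 × 2 × 2 = 236,160,000 bytes.
Total = 3,902,592,500 bytes = 3902.59 MB.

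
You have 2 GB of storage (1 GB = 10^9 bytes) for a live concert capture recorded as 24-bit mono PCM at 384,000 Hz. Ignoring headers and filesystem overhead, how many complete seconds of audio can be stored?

1,736 seconds

Uncompressed byte rate = 384,000 × 3 × 1 = 1,152,000 bytes/s.
Capacity = 2 × 1,000,000,000 = 2,000,000,000 bytes.
2,000,000,000 / 1,152,000 ≈ 1736.11 s → 1,736 seconds.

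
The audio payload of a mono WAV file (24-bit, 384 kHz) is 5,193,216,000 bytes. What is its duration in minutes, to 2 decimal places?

75.13 minutes

Byte rate = 384,000 × 3 × 1 = 1,152,000 bytes/s.
Duration = 5,193,216,000 / 1,152,000 = 4,508 s.
4,508 s / 60 = 75.13 minutes.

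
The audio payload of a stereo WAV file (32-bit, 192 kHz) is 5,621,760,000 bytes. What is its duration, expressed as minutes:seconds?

61:00

Byte rate = 192,000 × 4 × 2 = 1,536,000 bytes/s.
Duration = 5,621,760,000 / 1,536,000 = 3,660 s.
3,660 s = 61:00.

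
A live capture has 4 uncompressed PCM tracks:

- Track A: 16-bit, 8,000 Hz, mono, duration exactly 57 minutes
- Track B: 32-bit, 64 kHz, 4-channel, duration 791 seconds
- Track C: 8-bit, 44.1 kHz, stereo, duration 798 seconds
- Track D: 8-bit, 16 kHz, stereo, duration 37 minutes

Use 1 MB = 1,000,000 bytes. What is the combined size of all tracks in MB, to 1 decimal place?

1006.1 MB

Track A: exactly 57 minutes = 3,420 s; 8,000 × 3,420 × 2 × 1 = 54,720,000 bytes.
Track B: 64,000 × 791 × 4 × 4 = 809,984,000 bytes.
Track C: 44,100 × 798 × 1 × 2 = 70,383,600 bytes.
Track D: 37 minutes = 2,220 s; 16,000 × 2,220 × 1 × 2 = 71,040,000 bytes.
Total = 1,006,127,600 bytes = 1006.1 MB.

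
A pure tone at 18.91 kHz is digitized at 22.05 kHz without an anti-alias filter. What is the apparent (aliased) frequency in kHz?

Nyquist = 22,050/2 = 11,025 Hz; 18,910 Hz exceeds it.
Alias = |18,910 − 1×22,050| = |18,910 − 22,050| = 3,140 Hz = 3.14 kHz.

3.14 kHz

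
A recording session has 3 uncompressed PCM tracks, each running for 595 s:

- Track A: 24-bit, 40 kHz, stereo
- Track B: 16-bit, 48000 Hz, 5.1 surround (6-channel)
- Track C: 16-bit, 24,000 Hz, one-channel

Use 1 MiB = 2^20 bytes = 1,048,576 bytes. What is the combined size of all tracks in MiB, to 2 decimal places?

490.26 MiB

Track A: 40,000 × 595 × 3 × 2 = 142,800,000 bytes.
Track B: 48,000 × 595 × 2 × 6 = 342,720,000 bytes.
Track C: 24,000 × 595 × 2 × 1 = 28,560,000 bytes.
Total = 514,080,000 bytes = 490.26 MiB.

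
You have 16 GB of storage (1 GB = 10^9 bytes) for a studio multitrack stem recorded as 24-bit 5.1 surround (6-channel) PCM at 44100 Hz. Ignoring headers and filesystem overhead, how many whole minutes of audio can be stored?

335 minutes

Uncompressed byte rate = 44,100 × 3 × 6 = 793,800 bytes/s.
Capacity = 16 × 1,000,000,000 = 16,000,000,000 bytes.
16,000,000,000 / 793,800 ≈ 20156.21 s → 335 minutes.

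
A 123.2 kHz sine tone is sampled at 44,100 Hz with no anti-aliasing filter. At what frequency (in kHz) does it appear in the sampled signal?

Nyquist = 44,100/2 = 22,050 Hz; 123,200 Hz exceeds it.
Alias = |123,200 − 3×44,100| = |123,200 − 132,300| = 9,100 Hz = 9.1 kHz.

9.1 kHz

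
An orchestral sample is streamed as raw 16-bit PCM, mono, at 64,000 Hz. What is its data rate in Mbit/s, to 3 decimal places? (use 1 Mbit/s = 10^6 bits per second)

1.024 Mbit/s

Bit rate = 64,000 × 16 × 1 = 1,024,000 bits/s.
= 1.024 Mbit/s.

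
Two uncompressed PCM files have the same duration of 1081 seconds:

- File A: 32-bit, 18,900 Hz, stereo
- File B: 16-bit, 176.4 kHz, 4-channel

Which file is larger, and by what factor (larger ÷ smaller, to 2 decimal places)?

File A: 18,900 × 4 × 2 = 151,200 bytes/s.
File B: 176,400 × 2 × 4 = 1,411,200 bytes/s.
File B is larger; ratio = 1,525,507,200 / 163,447,200 = 9.33.

File B, by a factor of 9.33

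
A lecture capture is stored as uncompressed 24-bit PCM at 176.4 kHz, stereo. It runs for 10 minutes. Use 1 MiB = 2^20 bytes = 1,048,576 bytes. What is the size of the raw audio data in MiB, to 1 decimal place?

605.6 MiB

Duration = 10 minutes = 600 s.
Bytes = 176,400 samples/s × 600 s × 3 bytes/sample × 2 ch = 635,040,000 bytes.
635,040,000 / 1,048,576 = 605.6 MiB.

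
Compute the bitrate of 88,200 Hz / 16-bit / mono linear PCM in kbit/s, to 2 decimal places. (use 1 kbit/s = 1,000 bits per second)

1411.20 kbit/s

Bit rate = 88,200 × 16 × 1 = 1,411,200 bits/s.
= 1411.20 kbit/s.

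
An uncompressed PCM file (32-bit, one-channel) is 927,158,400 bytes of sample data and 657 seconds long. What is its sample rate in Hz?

Bytes = sample_rate × seconds × bytes_per_sample × channels.
sample_rate = 927,158,400 / (657 × 4 × 1) = 927,158,400 / 2,628 = 352,800 Hz.

352,800 Hz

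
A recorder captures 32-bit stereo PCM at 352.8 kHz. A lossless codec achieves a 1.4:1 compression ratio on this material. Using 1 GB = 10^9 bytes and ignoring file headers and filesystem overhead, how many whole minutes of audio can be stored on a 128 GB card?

Uncompressed byte rate = 352,800 × 4 × 2 = 2,822,400 bytes/s.
After 1.4:1 compression, effective rate ≈ 2016000 bytes/s.
Capacity = 128 × 1,000,000,000 = 128,000,000,000 bytes.
128,000,000,000 / effective rate ≈ 63492.06 s → 1,058 minutes.

1,058 minutes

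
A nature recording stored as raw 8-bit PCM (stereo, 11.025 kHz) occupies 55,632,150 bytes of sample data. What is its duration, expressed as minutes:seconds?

Byte rate = 11,025 × 1 × 2 = 22,050 bytes/s.
Duration = 55,632,150 / 22,050 = 2,523 s.
2,523 s = 42:03.

42:03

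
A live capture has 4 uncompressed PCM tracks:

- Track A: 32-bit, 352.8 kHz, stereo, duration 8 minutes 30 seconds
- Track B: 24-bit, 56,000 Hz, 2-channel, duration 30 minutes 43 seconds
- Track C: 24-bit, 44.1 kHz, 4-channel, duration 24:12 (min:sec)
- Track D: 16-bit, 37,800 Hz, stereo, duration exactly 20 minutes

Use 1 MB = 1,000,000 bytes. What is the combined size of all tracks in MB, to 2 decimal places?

3008.51 MB

Track A: 8 minutes 30 seconds = 510 s; 352,800 × 510 × 4 × 2 = 1,439,424,000 bytes.
Track B: 30 minutes 43 seconds = 1,843 s; 56,000 × 1,843 × 3 × 2 = 619,248,000 bytes.
Track C: 24:12 (min:sec) = 1,452 s; 44,100 × 1,452 × 3 × 4 = 768,398,400 bytes.
Track D: exactly 20 minutes = 1,200 s; 37,800 × 1,200 × 2 × 2 = 181,440,000 bytes.
Total = 3,008,510,400 bytes = 3008.51 MB.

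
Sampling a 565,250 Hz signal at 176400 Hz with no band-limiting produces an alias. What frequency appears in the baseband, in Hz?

Nyquist = 176,400/2 = 88,200 Hz; 565,250 Hz exceeds it.
Alias = |565,250 − 3×176,400| = |565,250 − 529,200| = 36,050 Hz.

36,050 Hz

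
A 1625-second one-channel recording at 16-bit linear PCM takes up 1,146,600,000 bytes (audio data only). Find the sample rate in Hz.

Bytes = sample_rate × seconds × bytes_per_sample × channels.
sample_rate = 1,146,600,000 / (1,625 × 2 × 1) = 1,146,600,000 / 3,250 = 352,800 Hz.

352,800 Hz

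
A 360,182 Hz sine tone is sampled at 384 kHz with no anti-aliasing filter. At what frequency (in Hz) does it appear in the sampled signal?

23,818 Hz

Nyquist = 384,000/2 = 192,000 Hz; 360,182 Hz exceeds it.
Alias = |360,182 − 1×384,000| = |360,182 − 384,000| = 23,818 Hz.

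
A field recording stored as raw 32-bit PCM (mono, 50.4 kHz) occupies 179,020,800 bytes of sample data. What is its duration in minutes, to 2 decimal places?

Byte rate = 50,400 × 4 × 1 = 201,600 bytes/s.
Duration = 179,020,800 / 201,600 = 888 s.
888 s / 60 = 14.80 minutes.

14.80 minutes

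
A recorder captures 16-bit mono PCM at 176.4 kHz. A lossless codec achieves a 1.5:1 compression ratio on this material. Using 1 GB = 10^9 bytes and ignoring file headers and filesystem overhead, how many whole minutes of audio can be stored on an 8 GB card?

566 minutes

Uncompressed byte rate = 176,400 × 2 × 1 = 352,800 bytes/s.
After 1.5:1 compression, effective rate ≈ 235200 bytes/s.
Capacity = 8 × 1,000,000,000 = 8,000,000,000 bytes.
8,000,000,000 / effective rate ≈ 34013.61 s → 566 minutes.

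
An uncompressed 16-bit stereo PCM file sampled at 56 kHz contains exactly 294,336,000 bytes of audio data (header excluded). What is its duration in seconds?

Byte rate = 56,000 × 2 × 2 = 224,000 bytes/s.
Duration = 294,336,000 / 224,000 = 1,314 s.

1,314 seconds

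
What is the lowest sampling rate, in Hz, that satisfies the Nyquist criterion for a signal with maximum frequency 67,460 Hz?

134,920 Hz

Minimum sample rate = 2 × 67,460 Hz = 134,920 Hz.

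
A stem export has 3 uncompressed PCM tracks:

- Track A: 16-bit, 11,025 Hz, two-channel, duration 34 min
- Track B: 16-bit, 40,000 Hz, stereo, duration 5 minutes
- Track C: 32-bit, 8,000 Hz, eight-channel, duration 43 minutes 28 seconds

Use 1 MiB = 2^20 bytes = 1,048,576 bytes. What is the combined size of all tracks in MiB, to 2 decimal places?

Track A: 34 min = 2,040 s; 11,025 × 2,040 × 2 × 2 = 89,964,000 bytes.
Track B: 5 minutes = 300 s; 40,000 × 300 × 2 × 2 = 48,000,000 bytes.
Track C: 43 minutes 28 seconds = 2,608 s; 8,000 × 2,608 × 4 × 8 = 667,648,000 bytes.
Total = 805,612,000 bytes = 768.29 MiB.

768.29 MiB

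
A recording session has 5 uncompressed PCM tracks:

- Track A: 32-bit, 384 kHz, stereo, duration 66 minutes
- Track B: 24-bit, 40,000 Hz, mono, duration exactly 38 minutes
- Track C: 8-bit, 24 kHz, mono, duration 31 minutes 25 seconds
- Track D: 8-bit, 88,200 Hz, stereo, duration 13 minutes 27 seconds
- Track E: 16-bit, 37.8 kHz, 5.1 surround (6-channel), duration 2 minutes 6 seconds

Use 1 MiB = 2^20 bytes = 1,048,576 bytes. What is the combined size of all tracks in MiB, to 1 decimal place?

12095.9 MiB

Track A: 66 minutes = 3,960 s; 384,000 × 3,960 × 4 × 2 = 12,165,120,000 bytes.
Track B: exactly 38 minutes = 2,280 s; 40,000 × 2,280 × 3 × 1 = 273,600,000 bytes.
Track C: 31 minutes 25 seconds = 1,885 s; 24,000 × 1,885 × 1 × 1 = 45,240,000 bytes.
Track D: 13 minutes 27 seconds = 807 s; 88,200 × 807 × 1 × 2 = 142,354,800 bytes.
Track E: 2 minutes 6 seconds = 126 s; 37,800 × 126 × 2 × 6 = 57,153,600 bytes.
Total = 12,683,468,400 bytes = 12095.9 MiB.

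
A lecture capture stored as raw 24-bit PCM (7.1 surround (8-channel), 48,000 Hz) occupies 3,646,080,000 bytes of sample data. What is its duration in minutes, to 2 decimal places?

Byte rate = 48,000 × 3 × 8 = 1,152,000 bytes/s.
Duration = 3,646,080,000 / 1,152,000 = 3,165 s.
3,165 s / 60 = 52.75 minutes.

52.75 minutes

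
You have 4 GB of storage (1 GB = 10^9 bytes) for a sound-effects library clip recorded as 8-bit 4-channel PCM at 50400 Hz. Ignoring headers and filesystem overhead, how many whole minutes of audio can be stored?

Uncompressed byte rate = 50,400 × 1 × 4 = 201,600 bytes/s.
Capacity = 4 × 1,000,000,000 = 4,000,000,000 bytes.
4,000,000,000 / 201,600 ≈ 19841.27 s → 330 minutes.

330 minutes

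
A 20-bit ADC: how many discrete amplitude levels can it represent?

2^20 = 1,048,576.

1,048,576 levels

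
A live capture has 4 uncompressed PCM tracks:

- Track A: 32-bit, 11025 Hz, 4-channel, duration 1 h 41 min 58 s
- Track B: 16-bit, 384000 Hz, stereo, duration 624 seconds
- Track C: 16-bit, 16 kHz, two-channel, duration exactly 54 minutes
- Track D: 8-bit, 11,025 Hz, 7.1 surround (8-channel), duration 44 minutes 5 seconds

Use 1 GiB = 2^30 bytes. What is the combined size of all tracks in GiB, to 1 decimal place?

2.3 GiB

Track A: 1 h 41 min 58 s = 6,118 s; 11,025 × 6,118 × 4 × 4 = 1,079,215,200 bytes.
Track B: 384,000 × 624 × 2 × 2 = 958,464,000 bytes.
Track C: exactly 54 minutes = 3,240 s; 16,000 × 3,240 × 2 × 2 = 207,360,000 bytes.
Track D: 44 minutes 5 seconds = 2,645 s; 11,025 × 2,645 × 1 × 8 = 233,289,000 bytes.
Total = 2,478,328,200 bytes = 2.3 GiB.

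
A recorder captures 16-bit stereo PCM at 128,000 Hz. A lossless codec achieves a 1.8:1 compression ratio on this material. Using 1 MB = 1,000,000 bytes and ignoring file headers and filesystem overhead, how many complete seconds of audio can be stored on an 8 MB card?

28 seconds

Uncompressed byte rate = 128,000 × 2 × 2 = 512,000 bytes/s.
After 1.8:1 compression, effective rate ≈ 284444.44 bytes/s.
Capacity = 8 × 1,000,000 = 8,000,000 bytes.
8,000,000 / effective rate ≈ 28.12 s → 28 seconds.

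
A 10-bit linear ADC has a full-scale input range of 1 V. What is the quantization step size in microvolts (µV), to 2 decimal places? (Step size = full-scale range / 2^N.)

1 V / 2^10 = 1 / 1,024 V = 976.56 µV.

976.56 µV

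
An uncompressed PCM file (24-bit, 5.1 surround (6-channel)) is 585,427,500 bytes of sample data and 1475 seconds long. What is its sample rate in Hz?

22,050 Hz

Bytes = sample_rate × seconds × bytes_per_sample × channels.
sample_rate = 585,427,500 / (1,475 × 3 × 6) = 585,427,500 / 26,550 = 22,050 Hz.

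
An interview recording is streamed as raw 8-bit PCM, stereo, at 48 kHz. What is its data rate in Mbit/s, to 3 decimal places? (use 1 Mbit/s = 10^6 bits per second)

Bit rate = 48,000 × 8 × 2 = 768,000 bits/s.
= 0.768 Mbit/s.

0.768 Mbit/s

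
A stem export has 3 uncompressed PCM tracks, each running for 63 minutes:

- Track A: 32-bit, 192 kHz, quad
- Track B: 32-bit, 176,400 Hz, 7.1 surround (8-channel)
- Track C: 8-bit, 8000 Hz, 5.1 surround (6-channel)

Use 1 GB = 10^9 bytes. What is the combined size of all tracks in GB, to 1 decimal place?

33.1 GB

63 minutes = 3,780 s.
Track A: 192,000 × 3,780 × 4 × 4 = 11,612,160,000 bytes.
Track B: 176,400 × 3,780 × 4 × 8 = 21,337,344,000 bytes.
Track C: 8,000 × 3,780 × 1 × 6 = 181,440,000 bytes.
Total = 33,130,944,000 bytes = 33.1 GB.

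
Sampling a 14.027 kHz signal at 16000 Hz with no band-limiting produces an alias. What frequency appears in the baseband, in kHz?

Nyquist = 16,000/2 = 8,000 Hz; 14,027 Hz exceeds it.
Alias = |14,027 − 1×16,000| = |14,027 − 16,000| = 1,973 Hz = 1.973 kHz.

1.973 kHz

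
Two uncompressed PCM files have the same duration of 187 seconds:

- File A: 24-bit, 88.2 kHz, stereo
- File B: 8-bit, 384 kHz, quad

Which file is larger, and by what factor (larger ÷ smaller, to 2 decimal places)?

File B, by a factor of 2.90

File A: 88,200 × 3 × 2 = 529,200 bytes/s.
File B: 384,000 × 1 × 4 = 1,536,000 bytes/s.
File B is larger; ratio = 287,232,000 / 98,960,400 = 2.90.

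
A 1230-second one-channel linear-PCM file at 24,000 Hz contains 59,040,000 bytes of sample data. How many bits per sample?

Bytes per sample = 59,040,000 / (24,000 × 1,230 × 1) = 59,040,000 / 29,520,000 = 2.
Bit depth = 2 × 8 = 16 bits.

16 bits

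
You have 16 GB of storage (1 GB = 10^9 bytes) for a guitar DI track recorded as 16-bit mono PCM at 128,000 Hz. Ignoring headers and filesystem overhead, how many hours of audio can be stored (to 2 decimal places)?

Uncompressed byte rate = 128,000 × 2 × 1 = 256,000 bytes/s.
Capacity = 16 × 1,000,000,000 = 16,000,000,000 bytes.
16,000,000,000 / 256,000 ≈ 62500 s → 17.36 hours.

17.36 hours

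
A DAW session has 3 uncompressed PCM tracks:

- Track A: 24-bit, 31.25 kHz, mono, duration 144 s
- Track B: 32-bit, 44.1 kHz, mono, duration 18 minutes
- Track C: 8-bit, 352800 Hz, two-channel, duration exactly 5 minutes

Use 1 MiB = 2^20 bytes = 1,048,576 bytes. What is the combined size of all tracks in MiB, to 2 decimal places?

Track A: 31,250 × 144 × 3 × 1 = 13,500,000 bytes.
Track B: 18 minutes = 1,080 s; 44,100 × 1,080 × 4 × 1 = 190,512,000 bytes.
Track C: exactly 5 minutes = 300 s; 352,800 × 300 × 1 × 2 = 211,680,000 bytes.
Total = 415,692,000 bytes = 396.43 MiB.

396.43 MiB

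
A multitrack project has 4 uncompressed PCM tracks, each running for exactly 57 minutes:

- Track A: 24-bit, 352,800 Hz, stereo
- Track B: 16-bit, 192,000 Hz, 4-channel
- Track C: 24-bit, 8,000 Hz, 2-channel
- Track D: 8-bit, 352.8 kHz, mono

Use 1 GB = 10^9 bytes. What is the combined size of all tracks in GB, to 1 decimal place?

exactly 57 minutes = 3,420 s.
Track A: 352,800 × 3,420 × 3 × 2 = 7,239,456,000 bytes.
Track B: 192,000 × 3,420 × 2 × 4 = 5,253,120,000 bytes.
Track C: 8,000 × 3,420 × 3 × 2 = 164,160,000 bytes.
Track D: 352,800 × 3,420 × 1 × 1 = 1,206,576,000 bytes.
Total = 13,863,312,000 bytes = 13.9 GB.

13.9 GB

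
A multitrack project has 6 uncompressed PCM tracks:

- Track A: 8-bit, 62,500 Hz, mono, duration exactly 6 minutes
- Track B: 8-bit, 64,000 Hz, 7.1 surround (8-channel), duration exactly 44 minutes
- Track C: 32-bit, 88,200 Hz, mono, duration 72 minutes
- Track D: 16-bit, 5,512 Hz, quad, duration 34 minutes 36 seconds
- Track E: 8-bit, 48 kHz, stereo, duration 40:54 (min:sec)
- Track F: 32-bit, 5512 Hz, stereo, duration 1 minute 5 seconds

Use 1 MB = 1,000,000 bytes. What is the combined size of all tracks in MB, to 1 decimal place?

Track A: exactly 6 minutes = 360 s; 62,500 × 360 × 1 × 1 = 22,500,000 bytes.
Track B: exactly 44 minutes = 2,640 s; 64,000 × 2,640 × 1 × 8 = 1,351,680,000 bytes.
Track C: 72 minutes = 4,320 s; 88,200 × 4,320 × 4 × 1 = 1,524,096,000 bytes.
Track D: 34 minutes 36 seconds = 2,076 s; 5,512 × 2,076 × 2 × 4 = 91,543,296 bytes.
Track E: 40:54 (min:sec) = 2,454 s; 48,000 × 2,454 × 1 × 2 = 235,584,000 bytes.
Track F: 1 minute 5 seconds = 65 s; 5,512 × 65 × 4 × 2 = 2,866,240 bytes.
Total = 3,228,269,536 bytes = 3228.3 MB.

3228.3 MB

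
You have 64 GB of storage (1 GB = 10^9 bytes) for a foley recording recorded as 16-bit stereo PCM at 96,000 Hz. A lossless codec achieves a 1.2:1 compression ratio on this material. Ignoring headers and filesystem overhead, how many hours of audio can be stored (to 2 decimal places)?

55.56 hours

Uncompressed byte rate = 96,000 × 2 × 2 = 384,000 bytes/s.
After 1.2:1 compression, effective rate ≈ 320000 bytes/s.
Capacity = 64 × 1,000,000,000 = 64,000,000,000 bytes.
64,000,000,000 / effective rate ≈ 200000 s → 55.56 hours.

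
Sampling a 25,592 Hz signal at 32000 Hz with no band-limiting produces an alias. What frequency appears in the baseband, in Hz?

6,408 Hz

Nyquist = 32,000/2 = 16,000 Hz; 25,592 Hz exceeds it.
Alias = |25,592 − 1×32,000| = |25,592 − 32,000| = 6,408 Hz.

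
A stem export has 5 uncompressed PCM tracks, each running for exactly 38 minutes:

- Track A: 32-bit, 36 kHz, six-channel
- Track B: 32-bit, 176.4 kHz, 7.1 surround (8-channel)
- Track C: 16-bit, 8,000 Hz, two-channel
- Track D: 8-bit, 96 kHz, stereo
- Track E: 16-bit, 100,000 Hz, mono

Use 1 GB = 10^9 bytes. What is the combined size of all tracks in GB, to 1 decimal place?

exactly 38 minutes = 2,280 s.
Track A: 36,000 × 2,280 × 4 × 6 = 1,969,920,000 bytes.
Track B: 176,400 × 2,280 × 4 × 8 = 12,870,144,000 bytes.
Track C: 8,000 × 2,280 × 2 × 2 = 72,960,000 bytes.
Track D: 96,000 × 2,280 × 1 × 2 = 437,760,000 bytes.
Track E: 100,000 × 2,280 × 2 × 1 = 456,000,000 bytes.
Total = 15,806,784,000 bytes = 15.8 GB.

15.8 GB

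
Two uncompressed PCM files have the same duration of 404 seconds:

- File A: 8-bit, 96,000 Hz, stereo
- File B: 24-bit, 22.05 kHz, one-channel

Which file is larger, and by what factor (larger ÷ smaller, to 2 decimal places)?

File A, by a factor of 2.90

File A: 96,000 × 1 × 2 = 192,000 bytes/s.
File B: 22,050 × 3 × 1 = 66,150 bytes/s.
File A is larger; ratio = 77,568,000 / 26,724,600 = 2.90.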